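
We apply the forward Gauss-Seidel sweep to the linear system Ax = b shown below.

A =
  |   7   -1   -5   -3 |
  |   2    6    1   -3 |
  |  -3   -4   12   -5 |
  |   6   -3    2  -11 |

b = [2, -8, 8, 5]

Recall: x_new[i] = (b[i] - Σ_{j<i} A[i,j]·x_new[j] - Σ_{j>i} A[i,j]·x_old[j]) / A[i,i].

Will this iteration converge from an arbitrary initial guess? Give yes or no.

Let D = diag(7, 6, 12, -11); L, U the strict triangles.
T_GS = -(D+L)⁻¹U: row 0 first, T[0,2] = -(-5)/(7) = +0.7143; later rows by forward substitution.
  T[0,:] = [+0.0000, +0.1429, +0.7143, +0.4286]
  T[1,:] = [+0.0000, -0.0476, -0.4048, +0.3571]
  T[2,:] = [+0.0000, +0.0198, +0.0437, +0.6429]
  T[3,:] = [+0.0000, +0.0945, +0.5079, +0.2532]
|eigenvalues of T|: 0.7275, 0.4933, 0.0151, 0.0000.
ρ = 0.7275; 0.7275 < 1: convergent.

yes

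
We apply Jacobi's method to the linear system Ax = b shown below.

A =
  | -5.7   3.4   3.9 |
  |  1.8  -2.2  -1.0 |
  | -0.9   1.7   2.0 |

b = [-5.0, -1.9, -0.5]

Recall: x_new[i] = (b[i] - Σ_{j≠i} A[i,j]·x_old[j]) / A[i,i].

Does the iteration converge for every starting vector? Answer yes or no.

no

Diagonal D = diag(-5.7, -2.2, 2); L, U strict lower/upper.
Jacobi: T = -D⁻¹(L+U), T[1,0] = -(1.8)/(-2.2) = +0.8182; T[1,1] = 0.
  T[0,:] = [+0.0000, +0.5965, +0.6842]
  T[1,:] = [+0.8182, +0.0000, -0.4545]
  T[2,:] = [+0.4500, -0.8500, +0.0000]
|roots of det(T-λI)|: 1.2837, 0.6824, 0.6824.
spectral radius ρ = 1.2837; 1.2837 > 1, so it fails to converge.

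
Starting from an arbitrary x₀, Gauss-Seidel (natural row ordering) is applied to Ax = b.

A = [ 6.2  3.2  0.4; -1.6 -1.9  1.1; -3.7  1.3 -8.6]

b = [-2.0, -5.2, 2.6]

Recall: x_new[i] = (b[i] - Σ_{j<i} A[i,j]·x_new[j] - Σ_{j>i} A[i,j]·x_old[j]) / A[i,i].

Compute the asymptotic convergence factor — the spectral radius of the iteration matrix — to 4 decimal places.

0.7334

Diagonal D = diag(6.2, -1.9, -8.6); L, U strict lower/upper.
GS T = -(D+L)⁻¹U: row 0 first, T[0,2] = -(0.4)/(6.2) = -0.0645; later rows by forward substitution.
  T[0,:] = [+0.0000 -0.5161 -0.0645]
  T[1,:] = [+0.0000 +0.4346 +0.6333]
  T[2,:] = [+0.0000 +0.2878 +0.1235]
|roots of det(T-λI)|: 0.7334, 0.1753, 0.0000.
ρ(T) = max|λ| = 0.7334; 0.7334 < 1: convergent.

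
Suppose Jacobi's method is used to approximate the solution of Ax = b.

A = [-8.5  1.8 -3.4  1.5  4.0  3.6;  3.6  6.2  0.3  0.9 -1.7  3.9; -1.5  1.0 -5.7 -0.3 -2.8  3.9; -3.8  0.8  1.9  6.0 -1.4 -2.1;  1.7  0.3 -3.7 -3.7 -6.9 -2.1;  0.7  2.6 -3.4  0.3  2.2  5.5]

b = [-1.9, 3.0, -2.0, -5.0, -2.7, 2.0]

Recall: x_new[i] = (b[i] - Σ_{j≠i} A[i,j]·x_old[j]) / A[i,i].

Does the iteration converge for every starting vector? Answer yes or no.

no

Let D = diag(-8.5, 6.2, -5.7, 6, -6.9, 5.5); L, U the strict triangles.
T_J = -D⁻¹(L+U): T[4,3] = -(-3.7)/(-6.9) = -0.5362; T[4,4] = 0.
  T[0,:] = [+0.0000 +0.2118 -0.4000 +0.1765 +0.4706 +0.4235]
  T[1,:] = [-0.5806 +0.0000 -0.0484 -0.1452 +0.2742 -0.6290]
  T[2,:] = [-0.2632 +0.1754 +0.0000 -0.0526 -0.4912 +0.6842]
  T[3,:] = [+0.6333 -0.1333 -0.3167 +0.0000 +0.2333 +0.3500]
  T[4,:] = [+0.2464 +0.0435 -0.5362 -0.5362 +0.0000 -0.3043]
  T[5,:] = [-0.1273 -0.4727 +0.6182 -0.0545 -0.4000 +0.0000]
eigenvalue magnitudes: 1.1443, 0.6996, 0.4596, 0.4596, 0.3398, 0.1148.
spectral radius ρ = 1.1443; 1.1443 > 1: divergent.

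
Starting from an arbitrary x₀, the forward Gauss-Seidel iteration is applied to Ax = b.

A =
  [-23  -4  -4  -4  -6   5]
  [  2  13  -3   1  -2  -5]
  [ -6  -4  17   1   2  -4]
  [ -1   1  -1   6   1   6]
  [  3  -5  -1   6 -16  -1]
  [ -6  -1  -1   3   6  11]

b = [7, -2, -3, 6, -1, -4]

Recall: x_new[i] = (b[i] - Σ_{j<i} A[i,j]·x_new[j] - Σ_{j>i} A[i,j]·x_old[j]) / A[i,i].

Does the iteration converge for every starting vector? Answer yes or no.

Write A = D+L+U with D = diag(-23, 13, 17, 6, -16, 11).
T_GS = -(D+L)⁻¹U: row 0 first, T[0,4] = -(-6)/(-23) = -0.2609; later rows by forward substitution.
  T[0,:] = [+0.0000  -0.1739  -0.1739  -0.1739  -0.2609  +0.2174]
  T[1,:] = [+0.0000  +0.0268  +0.2575  -0.0502  +0.1940  +0.3512]
  T[2,:] = [+0.0000  -0.0551  -0.0008  -0.1320  -0.1641  +0.3946]
  T[3,:] = [+0.0000  -0.0426  -0.0720  -0.0426  -0.2698  -0.9565]
  T[4,:] = [+0.0000  -0.0535  -0.1401  -0.0247  -0.2005  -0.5148]
  T[5,:] = [+0.0000  -0.0566  +0.0245  -0.0863  +0.0434  +0.7281]
|eigenvalues of T|: 0.7742, 0.2696, 0.1322, 0.1297, 0.0037, 0.0000.
ρ(T) = max|λ| = 0.7742; 0.7742 < 1 ⇒ converges.

yes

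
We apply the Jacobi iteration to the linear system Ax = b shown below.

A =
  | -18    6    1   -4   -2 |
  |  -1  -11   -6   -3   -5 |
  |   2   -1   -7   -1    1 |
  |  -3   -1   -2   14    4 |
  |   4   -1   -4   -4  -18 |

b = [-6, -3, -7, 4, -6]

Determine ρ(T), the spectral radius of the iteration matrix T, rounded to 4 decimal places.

0.5249

Split A = D + L + U, D = diag(-18, -11, -7, 14, -18).
Jacobi: T = -D⁻¹(L+U), T[3,2] = -(-2)/(14) = +0.1429; T[3,3] = 0.
  T[0,:] = [+0.0000  +0.3333  +0.0556  -0.2222  -0.1111]
  T[1,:] = [-0.0909  +0.0000  -0.5455  -0.2727  -0.4545]
  T[2,:] = [+0.2857  -0.1429  +0.0000  -0.1429  +0.1429]
  T[3,:] = [+0.2143  +0.0714  +0.1429  +0.0000  -0.2857]
  T[4,:] = [+0.2222  -0.0556  -0.2222  -0.2222  +0.0000]
moduli |λ_i(T)| = 0.5249, 0.4195, 0.4195, 0.1594, 0.1594.
ρ = 0.5249; 0.5249 < 1: convergent.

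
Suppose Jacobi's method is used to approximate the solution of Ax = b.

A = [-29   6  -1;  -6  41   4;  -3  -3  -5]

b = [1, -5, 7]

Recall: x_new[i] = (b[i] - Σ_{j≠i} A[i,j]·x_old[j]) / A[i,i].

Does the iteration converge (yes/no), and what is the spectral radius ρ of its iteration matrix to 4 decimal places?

yes, ρ = 0.3857

Diagonal D = diag(-29, 41, -5); L, U strict lower/upper.
T_J = -D⁻¹(L+U): T[2,0] = -(-3)/(-5) = -0.6000; T[2,2] = 0.
  T[0,:] = [+0.0000 +0.2069 -0.0345]
  T[1,:] = [+0.1463 +0.0000 -0.0976]
  T[2,:] = [-0.6000 -0.6000 +0.0000]
|λ(T)| sorted: 0.3857, 0.1981, 0.1981.
ρ = 0.3857; 0.3857 < 1, so it converges for any x₀.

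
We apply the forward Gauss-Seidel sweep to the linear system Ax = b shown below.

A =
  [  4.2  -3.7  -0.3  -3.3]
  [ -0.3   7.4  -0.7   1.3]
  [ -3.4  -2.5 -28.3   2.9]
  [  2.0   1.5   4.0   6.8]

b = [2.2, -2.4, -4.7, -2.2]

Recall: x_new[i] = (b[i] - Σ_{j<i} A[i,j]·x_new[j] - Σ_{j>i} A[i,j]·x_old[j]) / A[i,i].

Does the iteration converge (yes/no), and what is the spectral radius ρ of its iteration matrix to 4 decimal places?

yes, ρ = 0.2970

A = D + L + U where D = diag(4.2, 7.4, -28.3, 6.8).
GS T = -(D+L)⁻¹U: row 0 first, T[0,2] = -(-0.3)/(4.2) = +0.0714; later rows by forward substitution.
  T[0,:] = [+0.0000 +0.8810 +0.0714 +0.7857]
  T[1,:] = [+0.0000 +0.0357 +0.0975 -0.1438]
  T[2,:] = [+0.0000 -0.1090 -0.0172 +0.0208]
  T[3,:] = [+0.0000 -0.2029 -0.0324 -0.2116]
|eigenvalues of T|: 0.2970, 0.0920, 0.0920, 0.0000.
ρ(T) = max|λ| = 0.2970; 0.2970 < 1 ⇒ converges.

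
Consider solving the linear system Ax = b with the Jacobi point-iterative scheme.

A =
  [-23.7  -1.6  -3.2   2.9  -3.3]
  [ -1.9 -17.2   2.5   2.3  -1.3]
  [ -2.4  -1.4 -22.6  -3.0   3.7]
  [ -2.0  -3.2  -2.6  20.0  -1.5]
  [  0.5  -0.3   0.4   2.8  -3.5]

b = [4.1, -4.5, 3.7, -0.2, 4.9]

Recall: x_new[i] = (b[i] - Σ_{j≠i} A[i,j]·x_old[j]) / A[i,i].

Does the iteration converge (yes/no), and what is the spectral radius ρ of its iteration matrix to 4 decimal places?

Let D = diag(-23.7, -17.2, -22.6, 20, -3.5); L, U the strict triangles.
Jacobi T = -D⁻¹(L+U): T[1,4] = -(-1.3)/(-17.2) = -0.0756; T[1,1] = 0.
  T[0,:] = [+0.0000 -0.0675 -0.1350 +0.1224 -0.1392]
  T[1,:] = [-0.1105 +0.0000 +0.1453 +0.1337 -0.0756]
  T[2,:] = [-0.1062 -0.0619 +0.0000 -0.1327 +0.1637]
  T[3,:] = [+0.1000 +0.1600 +0.1300 +0.0000 +0.0750]
  T[4,:] = [+0.1429 -0.0857 +0.1143 +0.8000 +0.0000]
eigenvalue magnitudes: 0.3891, 0.3043, 0.1993, 0.1993, 0.0595.
ρ(T) = max|λ| = 0.3891; 0.3891 < 1: convergent.

yes, ρ = 0.3891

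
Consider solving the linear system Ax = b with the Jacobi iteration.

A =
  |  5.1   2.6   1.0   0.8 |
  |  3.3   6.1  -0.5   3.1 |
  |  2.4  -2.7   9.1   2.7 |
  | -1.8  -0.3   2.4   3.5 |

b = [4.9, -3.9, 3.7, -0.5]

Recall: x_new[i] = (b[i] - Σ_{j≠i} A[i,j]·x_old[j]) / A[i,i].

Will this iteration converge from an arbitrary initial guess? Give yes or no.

Split A = D + L + U, D = diag(5.1, 6.1, 9.1, 3.5).
T_J = -D⁻¹(L+U): T[2,1] = -(-2.7)/(9.1) = +0.2967; T[2,2] = 0.
  T[0,:] = [+0.0000 -0.5098 -0.1961 -0.1569]
  T[1,:] = [-0.5410 +0.0000 +0.0820 -0.5082]
  T[2,:] = [-0.2637 +0.2967 +0.0000 -0.2967]
  T[3,:] = [+0.5143 +0.0857 -0.6857 +0.0000]
moduli |λ_i(T)| = 0.8693, 0.5781, 0.5781, 0.0108.
spectral radius ρ = 0.8693; 0.8693 < 1, so it converges for any x₀.

yes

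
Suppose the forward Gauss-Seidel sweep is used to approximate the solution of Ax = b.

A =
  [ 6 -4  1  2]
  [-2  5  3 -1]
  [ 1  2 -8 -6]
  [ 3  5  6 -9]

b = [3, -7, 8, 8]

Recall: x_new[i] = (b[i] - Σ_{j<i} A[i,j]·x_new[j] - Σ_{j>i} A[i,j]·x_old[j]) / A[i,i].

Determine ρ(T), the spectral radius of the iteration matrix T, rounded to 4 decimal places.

Write A = D+L+U with D = diag(6, 5, -8, -9).
Gauss-Seidel: T = -(D+L)⁻¹U, row 0 first, T[0,1] = -(-4)/(6) = +0.6667; later rows by forward substitution.
  T[0,:] = [+0.0000 +0.6667 -0.1667 -0.3333]
  T[1,:] = [+0.0000 +0.2667 -0.6667 +0.0667]
  T[2,:] = [+0.0000 +0.1500 -0.1875 -0.7750]
  T[3,:] = [+0.0000 +0.4704 -0.5509 -0.5907]
moduli |λ_i(T)| = 0.8952, 0.5772, 0.1936, 0.0000.
ρ = 0.8952; 0.8952 < 1, so it converges for any x₀.

0.8952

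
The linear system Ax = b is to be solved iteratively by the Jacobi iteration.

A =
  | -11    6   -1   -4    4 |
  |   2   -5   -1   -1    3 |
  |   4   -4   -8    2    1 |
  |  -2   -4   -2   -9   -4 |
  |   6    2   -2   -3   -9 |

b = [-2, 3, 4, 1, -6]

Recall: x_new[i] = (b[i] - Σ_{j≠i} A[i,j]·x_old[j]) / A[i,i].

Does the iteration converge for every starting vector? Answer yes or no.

no

Write A = D+L+U with D = diag(-11, -5, -8, -9, -9).
Jacobi: T = -D⁻¹(L+U), T[4,1] = -(2)/(-9) = +0.2222; T[4,4] = 0.
  T[0,:] = [+0.0000 +0.5455 -0.0909 -0.3636 +0.3636]
  T[1,:] = [+0.4000 +0.0000 -0.2000 -0.2000 +0.6000]
  T[2,:] = [+0.5000 -0.5000 +0.0000 +0.2500 +0.1250]
  T[3,:] = [-0.2222 -0.4444 -0.2222 +0.0000 -0.4444]
  T[4,:] = [+0.6667 +0.2222 -0.2222 -0.3333 +0.0000]
|roots of det(T-λI)|: 1.2148, 0.6144, 0.6144, 0.2155, 0.0000.
spectral radius ρ = 1.2148; 1.2148 > 1, so it fails to converge.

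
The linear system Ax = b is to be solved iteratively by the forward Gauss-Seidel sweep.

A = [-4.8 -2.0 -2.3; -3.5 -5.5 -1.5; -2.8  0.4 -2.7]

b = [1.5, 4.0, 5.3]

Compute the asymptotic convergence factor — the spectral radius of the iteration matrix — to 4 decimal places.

A = D + L + U where D = diag(-4.8, -5.5, -2.7).
T_GS = -(D+L)⁻¹U: row 0 first, T[0,2] = -(-2.3)/(-4.8) = -0.4792; later rows by forward substitution.
  T[0,:] = [+0.0000  -0.4167  -0.4792]
  T[1,:] = [+0.0000  +0.2652  +0.0322]
  T[2,:] = [+0.0000  +0.4714  +0.5017]
|roots of det(T-λI)|: 0.5542, 0.2126, 0.0000.
spectral radius ρ = 0.5542; 0.5542 < 1, so it converges for any x₀.

0.5542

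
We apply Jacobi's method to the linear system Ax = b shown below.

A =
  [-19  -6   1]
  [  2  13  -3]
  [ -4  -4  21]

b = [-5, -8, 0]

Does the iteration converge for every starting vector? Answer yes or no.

A = D + L + U where D = diag(-19, 13, 21).
Jacobi T = -D⁻¹(L+U): T[1,0] = -(2)/(13) = -0.1538; T[1,1] = 0.
  T[0,:] = [+0.0000  -0.3158  +0.0526]
  T[1,:] = [-0.1538  +0.0000  +0.2308]
  T[2,:] = [+0.1905  +0.1905  +0.0000]
|eigenvalues of T|: 0.3786, 0.2018, 0.2018.
ρ = 0.3786; 0.3786 < 1: convergent.

yes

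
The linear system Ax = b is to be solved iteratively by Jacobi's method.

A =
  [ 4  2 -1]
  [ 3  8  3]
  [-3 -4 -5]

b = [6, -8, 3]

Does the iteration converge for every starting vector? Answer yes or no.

yes

Let D = diag(4, 8, -5); L, U the strict triangles.
Jacobi T = -D⁻¹(L+U): T[1,2] = -(3)/(8) = -0.3750; T[1,1] = 0.
  T[0,:] = [+0.0000  -0.5000  +0.2500]
  T[1,:] = [-0.3750  +0.0000  -0.3750]
  T[2,:] = [-0.6000  -0.8000  +0.0000]
eigenvalue magnitudes: 0.6301, 0.5144, 0.1157.
ρ(T) = max|λ| = 0.6301; 0.6301 < 1: convergent.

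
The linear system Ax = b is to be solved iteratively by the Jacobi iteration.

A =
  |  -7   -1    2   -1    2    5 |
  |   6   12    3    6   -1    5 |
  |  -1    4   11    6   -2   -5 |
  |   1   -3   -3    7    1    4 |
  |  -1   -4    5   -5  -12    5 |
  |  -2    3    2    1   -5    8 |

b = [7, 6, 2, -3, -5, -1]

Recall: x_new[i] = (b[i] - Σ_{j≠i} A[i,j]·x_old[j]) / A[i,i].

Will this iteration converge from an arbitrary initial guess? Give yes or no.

no

Write A = D+L+U with D = diag(-7, 12, 11, 7, -12, 8).
Jacobi T = -D⁻¹(L+U): T[1,0] = -(6)/(12) = -0.5000; T[1,1] = 0.
  T[0,:] = [+0.0000 -0.1429 +0.2857 -0.1429 +0.2857 +0.7143]
  T[1,:] = [-0.5000 +0.0000 -0.2500 -0.5000 +0.0833 -0.4167]
  T[2,:] = [+0.0909 -0.3636 +0.0000 -0.5455 +0.1818 +0.4545]
  T[3,:] = [-0.1429 +0.4286 +0.4286 +0.0000 -0.1429 -0.5714]
  T[4,:] = [-0.0833 -0.3333 +0.4167 -0.4167 +0.0000 +0.4167]
  T[5,:] = [+0.2500 -0.3750 -0.2500 -0.1250 +0.6250 +0.0000]
eigenvalue magnitudes: 1.1708, 0.6834, 0.6834, 0.6229, 0.3006, 0.3006.
ρ(T) = max|λ| = 1.1708; 1.1708 > 1, so it fails to converge.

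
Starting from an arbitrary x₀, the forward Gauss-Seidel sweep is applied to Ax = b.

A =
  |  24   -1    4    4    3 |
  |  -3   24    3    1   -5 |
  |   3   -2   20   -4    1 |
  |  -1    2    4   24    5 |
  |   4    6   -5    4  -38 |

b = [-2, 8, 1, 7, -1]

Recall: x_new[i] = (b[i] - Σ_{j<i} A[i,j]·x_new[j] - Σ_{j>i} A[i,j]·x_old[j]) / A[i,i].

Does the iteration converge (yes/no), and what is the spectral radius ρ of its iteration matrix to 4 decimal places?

yes, ρ = 0.1614

Diagonal D = diag(24, 24, 20, 24, -38); L, U strict lower/upper.
Gauss-Seidel: T = -(D+L)⁻¹U, row 0 first, T[0,1] = -(-1)/(24) = +0.0417; later rows by forward substitution.
  T[0,:] = [+0.0000, +0.0417, -0.1667, -0.1667, -0.1250]
  T[1,:] = [+0.0000, +0.0052, -0.1458, -0.0625, +0.1927]
  T[2,:] = [+0.0000, -0.0057, +0.0104, +0.2188, -0.0120]
  T[3,:] = [+0.0000, +0.0023, +0.0035, -0.0382, -0.2276]
  T[4,:] = [+0.0000, +0.0062, -0.0416, -0.0602, -0.0051]
moduli |λ_i(T)| = 0.1614, 0.1047, 0.1047, 0.0129, 0.0000.
spectral radius ρ = 0.1614; 0.1614 < 1 ⇒ converges.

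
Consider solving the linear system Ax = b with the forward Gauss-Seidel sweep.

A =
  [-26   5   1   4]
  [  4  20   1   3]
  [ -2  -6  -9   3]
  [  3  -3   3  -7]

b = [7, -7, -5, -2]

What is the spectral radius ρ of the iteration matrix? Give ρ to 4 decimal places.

A = D + L + U where D = diag(-26, 20, -9, -7).
T_GS = -(D+L)⁻¹U: row 0 first, T[0,2] = -(1)/(-26) = +0.0385; later rows by forward substitution.
  T[0,:] = [+0.0000, +0.1923, +0.0385, +0.1538]
  T[1,:] = [+0.0000, -0.0385, -0.0577, -0.1808]
  T[2,:] = [+0.0000, -0.0171, +0.0299, +0.4197]
  T[3,:] = [+0.0000, +0.0916, +0.0540, +0.3233]
|λ(T)| sorted: 0.3354, 0.0751, 0.0545, 0.0000.
spectral radius ρ = 0.3354; 0.3354 < 1: convergent.

0.3354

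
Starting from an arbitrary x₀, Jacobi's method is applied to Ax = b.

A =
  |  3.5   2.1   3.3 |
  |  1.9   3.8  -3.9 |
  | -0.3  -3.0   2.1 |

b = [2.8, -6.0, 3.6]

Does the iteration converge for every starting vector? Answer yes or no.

no

Diagonal D = diag(3.5, 3.8, 2.1); L, U strict lower/upper.
T_J = -D⁻¹(L+U): T[2,1] = -(-3)/(2.1) = +1.4286; T[2,2] = 0.
  T[0,:] = [+0.0000, -0.6000, -0.9429]
  T[1,:] = [-0.5000, +0.0000, +1.0263]
  T[2,:] = [+0.1429, +1.4286, +0.0000]
moduli |λ_i(T)| = 1.4287, 1.0314, 0.3973.
ρ = 1.4287; 1.4287 > 1: divergent.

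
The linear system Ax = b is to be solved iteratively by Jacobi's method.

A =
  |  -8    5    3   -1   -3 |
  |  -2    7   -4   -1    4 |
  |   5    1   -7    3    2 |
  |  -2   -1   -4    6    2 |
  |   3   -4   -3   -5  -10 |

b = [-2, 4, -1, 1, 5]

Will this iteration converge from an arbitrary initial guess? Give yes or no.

no

Diagonal D = diag(-8, 7, -7, 6, -10); L, U strict lower/upper.
T_J = -D⁻¹(L+U): T[3,1] = -(-1)/(6) = +0.1667; T[3,3] = 0.
  T[0,:] = [+0.0000  +0.6250  +0.3750  -0.1250  -0.3750]
  T[1,:] = [+0.2857  +0.0000  +0.5714  +0.1429  -0.5714]
  T[2,:] = [+0.7143  +0.1429  +0.0000  +0.4286  +0.2857]
  T[3,:] = [+0.3333  +0.1667  +0.6667  +0.0000  -0.3333]
  T[4,:] = [+0.3000  -0.4000  -0.3000  -0.5000  +0.0000]
|λ(T)| sorted: 1.2371, 0.7784, 0.4644, 0.4278, 0.4278.
ρ = 1.2371; 1.2371 > 1 ⇒ diverges.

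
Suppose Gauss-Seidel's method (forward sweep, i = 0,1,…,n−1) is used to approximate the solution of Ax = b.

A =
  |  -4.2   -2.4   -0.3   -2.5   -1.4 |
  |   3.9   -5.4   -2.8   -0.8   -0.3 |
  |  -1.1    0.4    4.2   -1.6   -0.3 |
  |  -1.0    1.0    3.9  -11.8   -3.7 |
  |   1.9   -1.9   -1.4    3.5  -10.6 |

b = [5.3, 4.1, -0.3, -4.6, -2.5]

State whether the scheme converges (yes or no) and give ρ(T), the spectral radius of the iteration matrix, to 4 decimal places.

yes, ρ = 0.5442

Diagonal D = diag(-4.2, -5.4, 4.2, -11.8, -10.6); L, U strict lower/upper.
T_GS = -(D+L)⁻¹U: row 0 first, T[0,4] = -(-1.4)/(-4.2) = -0.3333; later rows by forward substitution.
  T[0,:] = [+0.0000 -0.5714 -0.0714 -0.5952 -0.3333]
  T[1,:] = [+0.0000 -0.4127 -0.5701 -0.5780 -0.2963]
  T[2,:] = [+0.0000 -0.1104 +0.0356 +0.2801 +0.0123]
  T[3,:] = [+0.0000 -0.0230 -0.0305 +0.0940 -0.3063]
  T[4,:] = [+0.0000 -0.0215 +0.0746 -0.0090 -0.1094]
moduli |λ_i(T)| = 0.5442, 0.2398, 0.2398, 0.2028, 0.0000.
ρ(T) = max|λ| = 0.5442; 0.5442 < 1: convergent.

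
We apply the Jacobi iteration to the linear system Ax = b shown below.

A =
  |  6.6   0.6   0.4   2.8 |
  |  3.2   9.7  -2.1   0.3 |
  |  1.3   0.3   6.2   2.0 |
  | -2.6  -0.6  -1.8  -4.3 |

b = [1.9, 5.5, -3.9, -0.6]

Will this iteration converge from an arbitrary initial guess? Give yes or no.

yes

Split A = D + L + U, D = diag(6.6, 9.7, 6.2, -4.3).
Jacobi T = -D⁻¹(L+U): T[0,1] = -(0.6)/(6.6) = -0.0909; T[0,0] = 0.
  T[0,:] = [+0.0000 -0.0909 -0.0606 -0.4242]
  T[1,:] = [-0.3299 +0.0000 +0.2165 -0.0309]
  T[2,:] = [-0.2097 -0.0484 +0.0000 -0.3226]
  T[3,:] = [-0.6047 -0.1395 -0.4186 +0.0000]
|roots of det(T-λI)|: 0.7086, 0.5582, 0.1998, 0.0494.
ρ(T) = max|λ| = 0.7086; 0.7086 < 1, so it converges for any x₀.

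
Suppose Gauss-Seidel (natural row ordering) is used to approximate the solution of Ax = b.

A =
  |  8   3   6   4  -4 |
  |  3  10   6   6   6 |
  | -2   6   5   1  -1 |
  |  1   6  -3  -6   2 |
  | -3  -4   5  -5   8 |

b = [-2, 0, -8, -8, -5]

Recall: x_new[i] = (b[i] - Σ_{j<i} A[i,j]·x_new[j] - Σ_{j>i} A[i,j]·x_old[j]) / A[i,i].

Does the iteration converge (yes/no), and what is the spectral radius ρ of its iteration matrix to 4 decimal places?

no, ρ = 1.1738

Diagonal D = diag(8, 10, 5, -6, 8); L, U strict lower/upper.
GS T = -(D+L)⁻¹U: row 0 first, T[0,2] = -(6)/(8) = -0.7500; later rows by forward substitution.
  T[0,:] = [+0.0000, -0.3750, -0.7500, -0.5000, +0.5000]
  T[1,:] = [+0.0000, +0.1125, -0.3750, -0.4500, -0.7500]
  T[2,:] = [+0.0000, -0.2850, +0.1500, +0.1400, +1.3000]
  T[3,:] = [+0.0000, +0.1925, -0.5750, -0.6033, -0.9833]
  T[4,:] = [+0.0000, +0.2141, -0.9219, -0.8771, -1.6146]
moduli |λ_i(T)| = 1.1738, 0.7244, 0.0813, 0.0813, 0.0000.
ρ(T) = max|λ| = 1.1738; 1.1738 > 1 ⇒ diverges.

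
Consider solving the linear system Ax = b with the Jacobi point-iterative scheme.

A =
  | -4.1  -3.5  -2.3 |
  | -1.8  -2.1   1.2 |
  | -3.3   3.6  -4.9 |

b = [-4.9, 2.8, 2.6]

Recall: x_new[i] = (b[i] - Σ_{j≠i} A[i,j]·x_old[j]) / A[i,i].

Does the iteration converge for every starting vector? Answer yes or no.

A = D + L + U where D = diag(-4.1, -2.1, -4.9).
Jacobi T = -D⁻¹(L+U): T[2,0] = -(-3.3)/(-4.9) = -0.6735; T[2,2] = 0.
  T[0,:] = [+0.0000 -0.8537 -0.5610]
  T[1,:] = [-0.8571 +0.0000 +0.5714]
  T[2,:] = [-0.6735 +0.7347 +0.0000]
moduli |λ_i(T)| = 1.4178, 0.8561, 0.5617.
ρ(T) = max|λ| = 1.4178; 1.4178 > 1: divergent.

no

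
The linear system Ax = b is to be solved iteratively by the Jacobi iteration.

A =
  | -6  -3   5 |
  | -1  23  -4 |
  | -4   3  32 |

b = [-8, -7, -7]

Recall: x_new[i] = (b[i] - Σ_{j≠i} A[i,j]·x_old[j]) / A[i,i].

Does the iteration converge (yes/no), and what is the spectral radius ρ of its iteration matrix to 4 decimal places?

yes, ρ = 0.3306

A = D + L + U where D = diag(-6, 23, 32).
T_J = -D⁻¹(L+U): T[2,1] = -(3)/(32) = -0.0938; T[2,2] = 0.
  T[0,:] = [+0.0000 -0.5000 +0.8333]
  T[1,:] = [+0.0435 +0.0000 +0.1739]
  T[2,:] = [+0.1250 -0.0938 +0.0000]
eigenvalue magnitudes: 0.3306, 0.2077, 0.2077.
ρ = 0.3306; 0.3306 < 1, so it converges for any x₀.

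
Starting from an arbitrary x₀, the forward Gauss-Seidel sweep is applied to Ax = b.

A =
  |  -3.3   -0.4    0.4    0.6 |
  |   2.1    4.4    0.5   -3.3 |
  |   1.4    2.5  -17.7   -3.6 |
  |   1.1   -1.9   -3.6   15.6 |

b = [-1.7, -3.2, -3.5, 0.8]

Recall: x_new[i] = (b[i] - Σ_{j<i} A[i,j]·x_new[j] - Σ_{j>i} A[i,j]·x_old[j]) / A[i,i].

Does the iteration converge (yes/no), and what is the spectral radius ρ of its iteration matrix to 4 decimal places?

yes, ρ = 0.1691

Write A = D+L+U with D = diag(-3.3, 4.4, -17.7, 15.6).
T_GS = -(D+L)⁻¹U: row 0 first, T[0,3] = -(0.6)/(-3.3) = +0.1818; later rows by forward substitution.
  T[0,:] = [+0.0000  -0.1212  +0.1212  +0.1818]
  T[1,:] = [+0.0000  +0.0579  -0.1715  +0.6632]
  T[2,:] = [+0.0000  -0.0014  -0.0146  -0.0953]
  T[3,:] = [+0.0000  +0.0153  -0.0328  +0.0460]
moduli |λ_i(T)| = 0.1691, 0.0607, 0.0192, 0.0000.
ρ(T) = max|λ| = 0.1691; 0.1691 < 1, so it converges for any x₀.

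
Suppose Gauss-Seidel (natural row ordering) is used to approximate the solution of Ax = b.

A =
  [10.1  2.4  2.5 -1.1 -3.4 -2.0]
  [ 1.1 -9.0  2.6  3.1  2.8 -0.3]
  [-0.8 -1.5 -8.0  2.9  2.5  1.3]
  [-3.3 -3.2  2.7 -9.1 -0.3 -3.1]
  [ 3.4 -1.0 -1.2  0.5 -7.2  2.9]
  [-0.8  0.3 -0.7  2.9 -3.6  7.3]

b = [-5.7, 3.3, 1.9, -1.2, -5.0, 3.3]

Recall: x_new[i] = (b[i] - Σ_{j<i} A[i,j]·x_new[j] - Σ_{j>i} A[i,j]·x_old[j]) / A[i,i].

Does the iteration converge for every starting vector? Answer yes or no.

Write A = D+L+U with D = diag(10.1, -9, -8, -9.1, -7.2, 7.3).
T_GS = -(D+L)⁻¹U: row 0 first, T[0,1] = -(2.4)/(10.1) = -0.2376; later rows by forward substitution.
  T[0,:] = [+0.0000 -0.2376 -0.2475 +0.1089 +0.3366 +0.1980]
  T[1,:] = [+0.0000 -0.0290 +0.2586 +0.3578 +0.3523 -0.0091]
  T[2,:] = [+0.0000 +0.0292 -0.0237 +0.2845 +0.2128 +0.1444]
  T[3,:] = [+0.0000 +0.1051 -0.0082 -0.0809 -0.2158 -0.3664]
  T[4,:] = [+0.0000 -0.1058 -0.1494 -0.0513 +0.0596 +0.4480]
  T[5,:] = [+0.0000 -0.1159 -0.1104 +0.0313 +0.1579 +0.4024]
moduli |λ_i(T)| = 0.5080, 0.1404, 0.1404, 0.1001, 0.0361, 0.0000.
ρ = 0.5080; 0.5080 < 1 ⇒ converges.

yes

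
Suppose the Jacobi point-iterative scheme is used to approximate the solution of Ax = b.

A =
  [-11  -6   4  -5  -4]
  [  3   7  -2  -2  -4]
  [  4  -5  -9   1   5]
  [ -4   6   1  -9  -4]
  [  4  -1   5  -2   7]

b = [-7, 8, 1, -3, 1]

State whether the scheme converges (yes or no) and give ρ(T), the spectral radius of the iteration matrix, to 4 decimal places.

A = D + L + U where D = diag(-11, 7, -9, -9, 7).
T_J = -D⁻¹(L+U): T[4,0] = -(4)/(7) = -0.5714; T[4,4] = 0.
  T[0,:] = [+0.0000  -0.5455  +0.3636  -0.4545  -0.3636]
  T[1,:] = [-0.4286  +0.0000  +0.2857  +0.2857  +0.5714]
  T[2,:] = [+0.4444  -0.5556  +0.0000  +0.1111  +0.5556]
  T[3,:] = [-0.4444  +0.6667  +0.1111  +0.0000  -0.4444]
  T[4,:] = [-0.5714  +0.1429  -0.7143  +0.2857  +0.0000]
|eigenvalues of T|: 1.1551, 0.7870, 0.7870, 0.6517, 0.0373.
ρ(T) = max|λ| = 1.1551; 1.1551 > 1: divergent.

no, ρ = 1.1551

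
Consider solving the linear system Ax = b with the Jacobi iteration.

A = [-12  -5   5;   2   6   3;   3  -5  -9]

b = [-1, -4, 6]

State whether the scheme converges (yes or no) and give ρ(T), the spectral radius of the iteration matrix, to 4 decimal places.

yes, ρ = 0.8529

Split A = D + L + U, D = diag(-12, 6, -9).
Jacobi: T = -D⁻¹(L+U), T[1,0] = -(2)/(6) = -0.3333; T[1,1] = 0.
  T[0,:] = [+0.0000 -0.4167 +0.4167]
  T[1,:] = [-0.3333 +0.0000 -0.5000]
  T[2,:] = [+0.3333 -0.5556 +0.0000]
moduli |λ_i(T)| = 0.8529, 0.5263, 0.3266.
spectral radius ρ = 0.8529; 0.8529 < 1 ⇒ converges.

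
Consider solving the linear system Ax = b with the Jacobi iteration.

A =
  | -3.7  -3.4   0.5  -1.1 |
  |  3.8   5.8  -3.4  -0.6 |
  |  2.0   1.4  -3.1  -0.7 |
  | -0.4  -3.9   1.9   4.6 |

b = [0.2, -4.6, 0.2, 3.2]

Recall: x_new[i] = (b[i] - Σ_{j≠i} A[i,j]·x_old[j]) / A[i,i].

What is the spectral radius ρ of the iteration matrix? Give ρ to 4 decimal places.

Write A = D+L+U with D = diag(-3.7, 5.8, -3.1, 4.6).
Jacobi: T = -D⁻¹(L+U), T[0,3] = -(-1.1)/(-3.7) = -0.2973; T[0,0] = 0.
  T[0,:] = [+0.0000 -0.9189 +0.1351 -0.2973]
  T[1,:] = [-0.6552 +0.0000 +0.5862 +0.1034]
  T[2,:] = [+0.6452 +0.4516 +0.0000 -0.2258]
  T[3,:] = [+0.0870 +0.8478 -0.4130 +0.0000]
|roots of det(T-λI)|: 1.1208, 0.6975, 0.6975, 0.2479.
ρ(T) = max|λ| = 1.1208; 1.1208 > 1: divergent.

1.1208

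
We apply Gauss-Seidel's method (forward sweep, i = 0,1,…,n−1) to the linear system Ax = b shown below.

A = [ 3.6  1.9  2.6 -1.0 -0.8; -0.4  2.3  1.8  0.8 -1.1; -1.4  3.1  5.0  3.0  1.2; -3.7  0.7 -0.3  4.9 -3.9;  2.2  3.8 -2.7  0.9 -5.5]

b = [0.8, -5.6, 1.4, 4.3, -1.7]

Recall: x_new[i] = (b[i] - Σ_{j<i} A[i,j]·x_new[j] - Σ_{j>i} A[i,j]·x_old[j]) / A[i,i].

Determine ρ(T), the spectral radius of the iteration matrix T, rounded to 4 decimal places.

1.5219

Write A = D+L+U with D = diag(3.6, 2.3, 5, 4.9, -5.5).
GS T = -(D+L)⁻¹U: row 0 first, T[0,4] = -(-0.8)/(3.6) = +0.2222; later rows by forward substitution.
  T[0,:] = [+0.0000, -0.5278, -0.7222, +0.2778, +0.2222]
  T[1,:] = [+0.0000, -0.0918, -0.9082, -0.2995, +0.5169]
  T[2,:] = [+0.0000, -0.0909, +0.3609, -0.3365, -0.4983]
  T[3,:] = [+0.0000, -0.3910, -0.3935, +0.2319, +0.8594]
  T[4,:] = [+0.0000, -0.2939, -1.1579, +0.1073, +0.8313]
eigenvalue magnitudes: 1.5219, 0.4067, 0.3571, 0.3571, 0.0000.
ρ(T) = max|λ| = 1.5219; 1.5219 > 1, so it fails to converge.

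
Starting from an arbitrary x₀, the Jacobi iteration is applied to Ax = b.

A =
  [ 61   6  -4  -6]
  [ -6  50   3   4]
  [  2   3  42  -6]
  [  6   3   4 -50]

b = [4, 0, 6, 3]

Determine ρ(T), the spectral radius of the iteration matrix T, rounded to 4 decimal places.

A = D + L + U where D = diag(61, 50, 42, -50).
T_J = -D⁻¹(L+U): T[1,2] = -(3)/(50) = -0.0600; T[1,1] = 0.
  T[0,:] = [+0.0000, -0.0984, +0.0656, +0.0984]
  T[1,:] = [+0.1200, +0.0000, -0.0600, -0.0800]
  T[2,:] = [-0.0476, -0.0714, +0.0000, +0.1429]
  T[3,:] = [+0.1200, +0.0600, +0.0800, +0.0000]
|eigenvalues of T|: 0.1589, 0.1091, 0.1091, 0.1070.
ρ(T) = max|λ| = 0.1589; 0.1589 < 1, so it converges for any x₀.

0.1589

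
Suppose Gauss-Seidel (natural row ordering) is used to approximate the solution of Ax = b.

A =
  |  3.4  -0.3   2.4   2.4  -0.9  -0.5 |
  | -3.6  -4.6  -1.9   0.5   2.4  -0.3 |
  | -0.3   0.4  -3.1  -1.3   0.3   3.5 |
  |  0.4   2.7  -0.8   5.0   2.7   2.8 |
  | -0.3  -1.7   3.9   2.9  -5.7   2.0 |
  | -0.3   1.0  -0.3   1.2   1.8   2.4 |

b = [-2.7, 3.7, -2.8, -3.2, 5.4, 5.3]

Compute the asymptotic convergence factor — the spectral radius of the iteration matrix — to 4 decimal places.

Write A = D+L+U with D = diag(3.4, -4.6, -3.1, 5, -5.7, 2.4).
Gauss-Seidel: T = -(D+L)⁻¹U, row 0 first, T[0,3] = -(2.4)/(3.4) = -0.7059; later rows by forward substitution.
  T[0,:] = [+0.0000, +0.0882, -0.7059, -0.7059, +0.2647, +0.1471]
  T[1,:] = [+0.0000, -0.0691, +0.1394, +0.6611, +0.3146, -0.1803]
  T[2,:] = [+0.0000, -0.0174, +0.0863, -0.2657, +0.1117, +1.0915]
  T[3,:] = [+0.0000, +0.0274, -0.0050, -0.3431, -0.7132, -0.2998]
  T[4,:] = [+0.0000, +0.0180, +0.0521, -0.5164, -0.3941, +0.9912]
  T[5,:] = [+0.0000, +0.0104, -0.1721, +0.1619, +0.5682, -0.3636]
|λ(T)| sorted: 1.2894, 0.3449, 0.2474, 0.1330, 0.0247, 0.0000.
ρ = 1.2894; 1.2894 > 1: divergent.

1.2894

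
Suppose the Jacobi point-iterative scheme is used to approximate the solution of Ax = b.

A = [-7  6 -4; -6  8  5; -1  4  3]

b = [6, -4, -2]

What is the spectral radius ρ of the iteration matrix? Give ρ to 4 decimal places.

1.2636

Diagonal D = diag(-7, 8, 3); L, U strict lower/upper.
Jacobi: T = -D⁻¹(L+U), T[2,0] = -(-1)/(3) = +0.3333; T[2,2] = 0.
  T[0,:] = [+0.0000 +0.8571 -0.5714]
  T[1,:] = [+0.7500 +0.0000 -0.6250]
  T[2,:] = [+0.3333 -1.3333 +0.0000]
|λ(T)| sorted: 1.2636, 0.9289, 0.3347.
spectral radius ρ = 1.2636; 1.2636 > 1 ⇒ diverges.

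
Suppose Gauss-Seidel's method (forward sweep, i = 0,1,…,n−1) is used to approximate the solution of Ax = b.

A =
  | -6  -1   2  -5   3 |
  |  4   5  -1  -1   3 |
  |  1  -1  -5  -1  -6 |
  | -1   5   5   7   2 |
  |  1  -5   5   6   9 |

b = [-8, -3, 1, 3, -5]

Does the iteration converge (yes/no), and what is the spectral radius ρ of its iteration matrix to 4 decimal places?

no, ρ = 1.6604

Write A = D+L+U with D = diag(-6, 5, -5, 7, 9).
Gauss-Seidel: T = -(D+L)⁻¹U, row 0 first, T[0,1] = -(-1)/(-6) = -0.1667; later rows by forward substitution.
  T[0,:] = [+0.0000  -0.1667  +0.3333  -0.8333  +0.5000]
  T[1,:] = [+0.0000  +0.1333  -0.0667  +0.8667  -1.0000]
  T[2,:] = [+0.0000  -0.0600  +0.0800  -0.5400  -0.9000]
  T[3,:] = [+0.0000  -0.0762  +0.0381  -0.3524  +1.1429]
  T[4,:] = [+0.0000  +0.1767  -0.1439  +1.1090  -0.8730]
|λ(T)| sorted: 1.6604, 0.6552, 0.0139, 0.0139, 0.0000.
ρ(T) = max|λ| = 1.6604; 1.6604 > 1: divergent.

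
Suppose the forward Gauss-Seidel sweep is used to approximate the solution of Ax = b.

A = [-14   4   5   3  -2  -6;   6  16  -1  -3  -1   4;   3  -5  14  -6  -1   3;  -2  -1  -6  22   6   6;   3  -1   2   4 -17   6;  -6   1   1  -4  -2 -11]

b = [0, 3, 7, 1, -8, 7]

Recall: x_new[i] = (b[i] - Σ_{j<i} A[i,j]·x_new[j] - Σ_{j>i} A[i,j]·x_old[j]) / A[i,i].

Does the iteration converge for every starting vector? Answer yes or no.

yes

Write A = D+L+U with D = diag(-14, 16, 14, 22, -17, -11).
Gauss-Seidel: T = -(D+L)⁻¹U, row 0 first, T[0,4] = -(-2)/(-14) = -0.1429; later rows by forward substitution.
  T[0,:] = [+0.0000, +0.2857, +0.3571, +0.2143, -0.1429, -0.4286]
  T[1,:] = [+0.0000, -0.1071, -0.0714, +0.1071, +0.1161, -0.0893]
  T[2,:] = [+0.0000, -0.0995, -0.1020, +0.4209, +0.1435, -0.1543]
  T[3,:] = [+0.0000, -0.0060, +0.0014, +0.1391, -0.2413, -0.3578]
  T[4,:] = [+0.0000, +0.0436, +0.0555, +0.1138, -0.0719, +0.1802]
  T[5,:] = [+0.0000, -0.1804, -0.2212, -0.1402, +0.2023, +0.3090]
|λ(T)| sorted: 0.6087, 0.3727, 0.2356, 0.2356, 0.0319, 0.0000.
ρ = 0.6087; 0.6087 < 1, so it converges for any x₀.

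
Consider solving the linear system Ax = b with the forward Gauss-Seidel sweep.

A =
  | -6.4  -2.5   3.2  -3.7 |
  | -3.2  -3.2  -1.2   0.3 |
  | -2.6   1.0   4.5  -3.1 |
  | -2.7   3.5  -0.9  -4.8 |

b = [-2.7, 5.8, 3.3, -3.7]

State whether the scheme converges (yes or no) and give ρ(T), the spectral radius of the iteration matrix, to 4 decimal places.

no, ρ = 1.2875

Split A = D + L + U, D = diag(-6.4, -3.2, 4.5, -4.8).
GS T = -(D+L)⁻¹U: row 0 first, T[0,1] = -(-2.5)/(-6.4) = -0.3906; later rows by forward substitution.
  T[0,:] = [+0.0000, -0.3906, +0.5000, -0.5781]
  T[1,:] = [+0.0000, +0.3906, -0.8750, +0.6719]
  T[2,:] = [+0.0000, -0.3125, +0.4833, +0.2056]
  T[3,:] = [+0.0000, +0.5632, -1.0099, +0.7766]
moduli |λ_i(T)| = 1.2875, 0.4590, 0.0960, 0.0000.
spectral radius ρ = 1.2875; 1.2875 > 1 ⇒ diverges.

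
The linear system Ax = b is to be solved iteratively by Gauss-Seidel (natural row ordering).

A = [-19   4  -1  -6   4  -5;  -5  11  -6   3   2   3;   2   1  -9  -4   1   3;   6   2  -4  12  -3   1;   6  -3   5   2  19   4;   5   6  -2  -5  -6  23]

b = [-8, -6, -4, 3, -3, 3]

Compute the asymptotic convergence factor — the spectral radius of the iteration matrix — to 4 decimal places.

Write A = D+L+U with D = diag(-19, 11, -9, 12, 19, 23).
GS T = -(D+L)⁻¹U: row 0 first, T[0,1] = -(4)/(-19) = +0.2105; later rows by forward substitution.
  T[0,:] = [+0.0000  +0.2105  -0.0526  -0.3158  +0.2105  -0.2632]
  T[1,:] = [+0.0000  +0.0957  +0.5215  -0.4163  -0.0861  -0.3923]
  T[2,:] = [+0.0000  +0.0574  +0.0463  -0.5609  +0.1483  +0.2313]
  T[3,:] = [+0.0000  -0.1021  -0.0452  +0.0403  +0.2085  +0.1907]
  T[4,:] = [+0.0000  -0.0557  +0.0916  +0.1774  -0.1411  -0.2703]
  T[5,:] = [+0.0000  -0.1025  -0.1065  +0.1835  -0.0019  +0.1506]
|roots of det(T-λI)|: 0.5801, 0.3985, 0.1580, 0.1580, 0.1012, 0.0000.
spectral radius ρ = 0.5801; 0.5801 < 1: convergent.

0.5801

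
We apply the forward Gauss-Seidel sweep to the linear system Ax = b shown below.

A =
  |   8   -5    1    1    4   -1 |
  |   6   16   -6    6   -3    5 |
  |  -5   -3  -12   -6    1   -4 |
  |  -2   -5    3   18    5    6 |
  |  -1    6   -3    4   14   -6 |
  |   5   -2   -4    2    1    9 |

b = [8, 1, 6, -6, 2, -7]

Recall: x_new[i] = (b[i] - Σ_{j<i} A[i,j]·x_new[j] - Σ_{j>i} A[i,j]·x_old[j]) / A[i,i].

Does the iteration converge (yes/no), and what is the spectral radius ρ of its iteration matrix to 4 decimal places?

A = D + L + U where D = diag(8, 16, -12, 18, 14, 9).
T_GS = -(D+L)⁻¹U: row 0 first, T[0,5] = -(-1)/(8) = +0.1250; later rows by forward substitution.
  T[0,:] = [+0.0000 +0.6250 -0.1250 -0.1250 -0.5000 +0.1250]
  T[1,:] = [+0.0000 -0.2344 +0.4219 -0.3281 +0.3750 -0.3594]
  T[2,:] = [+0.0000 -0.2018 -0.0534 -0.3659 +0.1979 -0.2956]
  T[3,:] = [+0.0000 +0.0380 +0.1122 -0.0441 -0.2622 -0.3700]
  T[4,:] = [+0.0000 +0.0910 -0.2332 +0.0659 -0.0791 +0.6339]
  T[5,:] = [+0.0000 -0.5076 +0.1404 -0.1636 +0.5161 -0.2689]
|roots of det(T-λI)|: 0.8233, 0.3928, 0.3928, 0.2470, 0.2470, 0.0000.
ρ = 0.8233; 0.8233 < 1 ⇒ converges.

yes, ρ = 0.8233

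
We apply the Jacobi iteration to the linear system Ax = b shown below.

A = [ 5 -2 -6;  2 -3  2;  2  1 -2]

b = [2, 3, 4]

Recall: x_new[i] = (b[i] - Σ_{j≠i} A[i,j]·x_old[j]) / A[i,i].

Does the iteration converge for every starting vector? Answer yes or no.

A = D + L + U where D = diag(5, -3, -2).
Jacobi: T = -D⁻¹(L+U), T[2,1] = -(1)/(-2) = +0.5000; T[2,2] = 0.
  T[0,:] = [+0.0000  +0.4000  +1.2000]
  T[1,:] = [+0.6667  +0.0000  +0.6667]
  T[2,:] = [+1.0000  +0.5000  +0.0000]
moduli |λ_i(T)| = 1.4983, 1.0902, 0.4081.
ρ = 1.4983; 1.4983 > 1 ⇒ diverges.

no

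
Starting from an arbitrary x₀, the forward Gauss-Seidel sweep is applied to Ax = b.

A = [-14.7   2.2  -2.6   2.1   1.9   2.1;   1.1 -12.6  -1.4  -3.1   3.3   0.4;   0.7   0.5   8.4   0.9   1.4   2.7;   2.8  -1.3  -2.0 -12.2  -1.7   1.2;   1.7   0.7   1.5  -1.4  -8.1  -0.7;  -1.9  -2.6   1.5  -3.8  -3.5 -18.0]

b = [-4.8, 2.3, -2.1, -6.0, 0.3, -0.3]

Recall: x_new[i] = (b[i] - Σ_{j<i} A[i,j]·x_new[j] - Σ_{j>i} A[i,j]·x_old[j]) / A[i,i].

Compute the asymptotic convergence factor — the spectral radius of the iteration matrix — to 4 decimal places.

0.1827

Let D = diag(-14.7, -12.6, 8.4, -12.2, -8.1, -18); L, U the strict triangles.
Gauss-Seidel: T = -(D+L)⁻¹U, row 0 first, T[0,4] = -(1.9)/(-14.7) = +0.1293; later rows by forward substitution.
  T[0,:] = [+0.0000, +0.1497, -0.1769, +0.1429, +0.1293, +0.1429]
  T[1,:] = [+0.0000, +0.0131, -0.1266, -0.2336, +0.2732, +0.0442]
  T[2,:] = [+0.0000, -0.0132, +0.0223, -0.1051, -0.1937, -0.3360]
  T[3,:] = [+0.0000, +0.0351, -0.0308, +0.0749, -0.1070, +0.1815]
  T[4,:] = [+0.0000, +0.0240, -0.0386, -0.0226, +0.0334, -0.1462]
  T[5,:] = [+0.0000, -0.0309, +0.0528, -0.0015, -0.0531, -0.0594]
eigenvalue magnitudes: 0.1827, 0.1249, 0.1249, 0.0296, 0.0269, 0.0000.
ρ(T) = max|λ| = 0.1827; 0.1827 < 1: convergent.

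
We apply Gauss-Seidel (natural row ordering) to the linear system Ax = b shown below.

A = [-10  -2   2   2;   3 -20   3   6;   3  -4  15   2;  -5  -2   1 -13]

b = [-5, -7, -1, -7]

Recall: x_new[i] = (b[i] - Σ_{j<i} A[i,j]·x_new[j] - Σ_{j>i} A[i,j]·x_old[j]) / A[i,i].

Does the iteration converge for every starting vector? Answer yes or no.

Write A = D+L+U with D = diag(-10, -20, 15, -13).
Gauss-Seidel: T = -(D+L)⁻¹U, row 0 first, T[0,1] = -(-2)/(-10) = -0.2000; later rows by forward substitution.
  T[0,:] = [+0.0000, -0.2000, +0.2000, +0.2000]
  T[1,:] = [+0.0000, -0.0300, +0.1800, +0.3300]
  T[2,:] = [+0.0000, +0.0320, +0.0080, -0.0853]
  T[3,:] = [+0.0000, +0.0840, -0.1040, -0.1343]
|roots of det(T-λI)|: 0.3035, 0.0925, 0.0548, 0.0000.
spectral radius ρ = 0.3035; 0.3035 < 1, so it converges for any x₀.

yes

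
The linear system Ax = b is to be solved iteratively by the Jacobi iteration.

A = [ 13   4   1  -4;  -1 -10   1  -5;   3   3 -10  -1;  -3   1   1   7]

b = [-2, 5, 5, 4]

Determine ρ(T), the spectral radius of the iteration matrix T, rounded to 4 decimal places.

0.6103

A = D + L + U where D = diag(13, -10, -10, 7).
T_J = -D⁻¹(L+U): T[2,3] = -(-1)/(-10) = -0.1000; T[2,2] = 0.
  T[0,:] = [+0.0000  -0.3077  -0.0769  +0.3077]
  T[1,:] = [-0.1000  +0.0000  +0.1000  -0.5000]
  T[2,:] = [+0.3000  +0.3000  +0.0000  -0.1000]
  T[3,:] = [+0.4286  -0.1429  -0.1429  +0.0000]
|roots of det(T-λI)|: 0.6103, 0.3737, 0.3737, 0.0348.
spectral radius ρ = 0.6103; 0.6103 < 1, so it converges for any x₀.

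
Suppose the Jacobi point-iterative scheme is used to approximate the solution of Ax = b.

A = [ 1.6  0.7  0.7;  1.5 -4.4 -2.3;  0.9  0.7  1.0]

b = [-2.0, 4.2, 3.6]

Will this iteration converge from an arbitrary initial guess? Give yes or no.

yes

A = D + L + U where D = diag(1.6, -4.4, 1).
T_J = -D⁻¹(L+U): T[2,1] = -(0.7)/(1) = -0.7000; T[2,2] = 0.
  T[0,:] = [+0.0000, -0.4375, -0.4375]
  T[1,:] = [+0.3409, +0.0000, -0.5227]
  T[2,:] = [-0.9000, -0.7000, +0.0000]
|λ(T)| sorted: 0.8540, 0.6791, 0.1749.
ρ = 0.8540; 0.8540 < 1, so it converges for any x₀.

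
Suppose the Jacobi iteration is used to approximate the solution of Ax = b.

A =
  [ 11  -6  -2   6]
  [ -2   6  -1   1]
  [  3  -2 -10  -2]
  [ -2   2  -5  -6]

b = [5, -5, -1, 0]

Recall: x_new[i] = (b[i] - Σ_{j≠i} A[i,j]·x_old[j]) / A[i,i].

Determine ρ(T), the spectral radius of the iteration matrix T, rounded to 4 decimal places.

0.7446

Diagonal D = diag(11, 6, -10, -6); L, U strict lower/upper.
Jacobi: T = -D⁻¹(L+U), T[0,2] = -(-2)/(11) = +0.1818; T[0,0] = 0.
  T[0,:] = [+0.0000 +0.5455 +0.1818 -0.5455]
  T[1,:] = [+0.3333 +0.0000 +0.1667 -0.1667]
  T[2,:] = [+0.3000 -0.2000 +0.0000 -0.2000]
  T[3,:] = [-0.3333 +0.3333 -0.8333 +0.0000]
|roots of det(T-λI)|: 0.7446, 0.5007, 0.5007, 0.2029.
ρ(T) = max|λ| = 0.7446; 0.7446 < 1, so it converges for any x₀.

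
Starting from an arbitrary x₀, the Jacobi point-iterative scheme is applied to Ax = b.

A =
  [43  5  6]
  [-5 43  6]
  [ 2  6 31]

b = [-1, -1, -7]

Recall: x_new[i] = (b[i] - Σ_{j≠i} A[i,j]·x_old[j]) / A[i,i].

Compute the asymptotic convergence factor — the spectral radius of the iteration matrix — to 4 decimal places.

0.1840

A = D + L + U where D = diag(43, 43, 31).
Jacobi T = -D⁻¹(L+U): T[0,1] = -(5)/(43) = -0.1163; T[0,0] = 0.
  T[0,:] = [+0.0000  -0.1163  -0.1395]
  T[1,:] = [+0.1163  +0.0000  -0.1395]
  T[2,:] = [-0.0645  -0.1935  +0.0000]
|roots of det(T-λI)|: 0.1840, 0.1067, 0.1067.
ρ(T) = max|λ| = 0.1840; 0.1840 < 1 ⇒ converges.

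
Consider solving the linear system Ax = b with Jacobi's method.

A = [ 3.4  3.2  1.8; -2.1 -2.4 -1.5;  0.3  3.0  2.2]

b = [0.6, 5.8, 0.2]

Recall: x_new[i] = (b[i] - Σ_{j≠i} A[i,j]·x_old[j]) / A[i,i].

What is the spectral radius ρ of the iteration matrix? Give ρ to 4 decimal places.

1.4917

A = D + L + U where D = diag(3.4, -2.4, 2.2).
Jacobi T = -D⁻¹(L+U): T[2,0] = -(0.3)/(2.2) = -0.1364; T[2,2] = 0.
  T[0,:] = [+0.0000, -0.9412, -0.5294]
  T[1,:] = [-0.8750, +0.0000, -0.6250]
  T[2,:] = [-0.1364, -1.3636, +0.0000]
eigenvalue magnitudes: 1.4917, 1.0271, 0.4647.
ρ(T) = max|λ| = 1.4917; 1.4917 > 1, so it fails to converge.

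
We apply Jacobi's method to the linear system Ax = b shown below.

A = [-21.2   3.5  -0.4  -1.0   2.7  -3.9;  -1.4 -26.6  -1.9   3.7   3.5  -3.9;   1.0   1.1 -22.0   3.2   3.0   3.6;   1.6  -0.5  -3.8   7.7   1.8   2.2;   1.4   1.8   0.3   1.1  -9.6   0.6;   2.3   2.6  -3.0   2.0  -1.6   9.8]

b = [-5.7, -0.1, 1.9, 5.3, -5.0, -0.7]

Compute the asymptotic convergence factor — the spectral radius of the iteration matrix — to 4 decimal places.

Let D = diag(-21.2, -26.6, -22, 7.7, -9.6, 9.8); L, U the strict triangles.
T_J = -D⁻¹(L+U): T[3,2] = -(-3.8)/(7.7) = +0.4935; T[3,3] = 0.
  T[0,:] = [+0.0000 +0.1651 -0.0189 -0.0472 +0.1274 -0.1840]
  T[1,:] = [-0.0526 +0.0000 -0.0714 +0.1391 +0.1316 -0.1466]
  T[2,:] = [+0.0455 +0.0500 +0.0000 +0.1455 +0.1364 +0.1636]
  T[3,:] = [-0.2078 +0.0649 +0.4935 +0.0000 -0.2338 -0.2857]
  T[4,:] = [+0.1458 +0.1875 +0.0312 +0.1146 +0.0000 +0.0625]
  T[5,:] = [-0.2347 -0.2653 +0.3061 -0.2041 +0.1633 +0.0000]
|roots of det(T-λI)|: 0.5496, 0.3161, 0.2826, 0.2826, 0.2415, 0.0661.
ρ(T) = max|λ| = 0.5496; 0.5496 < 1, so it converges for any x₀.

0.5496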